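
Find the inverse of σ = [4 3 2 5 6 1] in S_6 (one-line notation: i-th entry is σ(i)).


To find σ⁻¹, swap domain and range:
σ(1) = 4 → σ⁻¹(4) = 1
σ(2) = 3 → σ⁻¹(3) = 2
σ(3) = 2 → σ⁻¹(2) = 3
σ(4) = 5 → σ⁻¹(5) = 4
σ(5) = 6 → σ⁻¹(6) = 5
σ(6) = 1 → σ⁻¹(1) = 6

σ⁻¹ = [6 3 2 1 4 5]


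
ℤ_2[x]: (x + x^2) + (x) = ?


Add coefficients mod 2:
x^0: 0 + 0 = 0 (mod 2)
x^1: 1 + 1 = 0 (mod 2)
x^2: 1 + 0 = 1 (mod 2)
Result: x^2

f + g = x^2


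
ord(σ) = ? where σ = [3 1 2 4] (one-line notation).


Cycle decomposition: (1 3 2)
Cycle lengths: 3
Order = lcm(3) = 3

ord(σ) = 3


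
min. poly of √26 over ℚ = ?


√26 satisfies x² - 26 = 0, irreducible over ℚ since 26 is squarefree

Minimal polynomial: x² - 26


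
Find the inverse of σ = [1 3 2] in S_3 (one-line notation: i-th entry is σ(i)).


To find σ⁻¹, swap domain and range:
σ(1) = 1 → σ⁻¹(1) = 1
σ(2) = 3 → σ⁻¹(3) = 2
σ(3) = 2 → σ⁻¹(2) = 3

σ⁻¹ = [1 3 2]


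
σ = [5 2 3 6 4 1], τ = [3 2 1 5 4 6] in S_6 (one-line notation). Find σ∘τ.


σ∘τ: apply τ first, then σ
1 →τ 3 →σ 3
2 →τ 2 →σ 2
3 →τ 1 →σ 5
4 →τ 5 →σ 4
5 →τ 4 →σ 6
6 →τ 6 →σ 1

σ∘τ = [3 2 5 4 6 1]


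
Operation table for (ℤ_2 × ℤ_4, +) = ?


Elements: {(0,0), (0,1), (0,2), (0,3), (1,0), (1,1), (1,2), (1,3)}
Operation: componentwise addition mod (2, 4)
Entry (a, b) = ((a₁+b₁) mod 2, (a₂+b₂) mod 4)

Cayley table:
      | (0,0) | (0,1) | (0,2) | (0,3) | (1,0) | (1,1) | (1,2) | (1,3)
(0,0) | (0,0) | (0,1) | (0,2) | (0,3) | (1,0) | (1,1) | (1,2) | (1,3)
(0,1) | (0,1) | (0,2) | (0,3) | (0,0) | (1,1) | (1,2) | (1,3) | (1,0)
(0,2) | (0,2) | (0,3) | (0,0) | (0,1) | (1,2) | (1,3) | (1,0) | (1,1)
(0,3) | (0,3) | (0,0) | (0,1) | (0,2) | (1,3) | (1,0) | (1,1) | (1,2)
(1,0) | (1,0) | (1,1) | (1,2) | (1,3) | (0,0) | (0,1) | (0,2) | (0,3)
(1,1) | (1,1) | (1,2) | (1,3) | (1,0) | (0,1) | (0,2) | (0,3) | (0,0)
(1,2) | (1,2) | (1,3) | (1,0) | (1,1) | (0,2) | (0,3) | (0,0) | (0,1)
(1,3) | (1,3) | (1,0) | (1,1) | (1,2) | (0,3) | (0,0) | (0,1) | (0,2)


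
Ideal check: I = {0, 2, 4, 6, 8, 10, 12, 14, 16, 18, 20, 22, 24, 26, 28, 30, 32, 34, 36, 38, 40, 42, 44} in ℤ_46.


Check ideal conditions for I = {0, 2, 4, 6, 8, 10, 12, 14, 16, 18, 20, 22, 24, 26, 28, 30, 32, 34, 36, 38, 40, 42, 44} in ℤ_46:
(1) I is an additive subgroup? Yes
(2) For r ∈ ℤ_46 and a ∈ I: r·a ∈ I? Yes

Yes, I is an ideal of ℤ_46


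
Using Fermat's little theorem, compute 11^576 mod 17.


Fermat's little theorem: if p is prime and gcd(a,p)=1, then a^(p-1) ≡ 1 (mod p)
p = 17 is prime, gcd(11,17) = 1
Reduce exponent: 576 mod 16 = 0
So 11^576 ≡ 11^0 (mod 17)
11^0 = 1

11^576 ≡ 1 (mod 17)


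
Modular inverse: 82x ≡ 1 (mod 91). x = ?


Use the extended Euclidean algorithm to write 1 = 82·s + 91·t; then s mod 91 is the inverse.
Euclidean algorithm:
  82 = 0·91 + 82
  91 = 1·82 + 9
  82 = 9·9 + 1
  9 = 9·1 + 0
gcd(82,91) = 1
Back-substitution gives: 82·(10) + 91·(-9) = 1
So 82⁻¹ ≡ 10 ≡ 10 (mod 91)
Check: 82 × 10 = 820 ≡ 1 (mod 91) ✓

82⁻¹ ≡ 10 (mod 91)


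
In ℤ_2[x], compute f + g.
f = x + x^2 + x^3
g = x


Add coefficients mod 2:
x^0: 0 + 0 = 0 (mod 2)
x^1: 1 + 1 = 0 (mod 2)
x^2: 1 + 0 = 1 (mod 2)
x^3: 1 + 0 = 1 (mod 2)
Result: x^2 + x^3

f + g = x^2 + x^3


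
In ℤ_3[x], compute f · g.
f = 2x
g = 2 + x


Expand and collect like terms; reduce coefficients mod 3:
x^0: 0·2 = 0 ≡ 0 (mod 3)
x^1: 0·1 + 2·2 = 4 ≡ 1 (mod 3)
x^2: 2·1 = 2 ≡ 2 (mod 3)
Result: x + 2x^2

f · g = x + 2x^2


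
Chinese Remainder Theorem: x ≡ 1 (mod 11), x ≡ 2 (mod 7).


m₁ = 11, m₂ = 7, gcd = 1, so CRT applies. M = m₁·m₂ = 77
Let M₁ = M/m₁ = 7, M₂ = M/m₂ = 11
Find y₁ ≡ M₁⁻¹ (mod m₁): 7⁻¹ ≡ 8 (mod 11)
Find y₂ ≡ M₂⁻¹ (mod m₂): 11⁻¹ ≡ 2 (mod 7)
x = a₁·M₁·y₁ + a₂·M₂·y₂ = 1·7·8 + 2·11·2 = 100
Reduce mod 77: x ≡ 23
Check: 23 mod 11 = 1 ✓, 23 mod 7 = 2 ✓

x ≡ 23 (mod 77)


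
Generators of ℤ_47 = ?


g generates ℤ_n iff gcd(g,n) = 1
Prime factors of 47: 47
Generators are g ∈ {1,...,46} not divisible by any of these primes.
Generators: {1, 2, 3, 4, 5, 6, 7, 8, 9, 10, 11, 12, 13, 14, 15, 16, 17, 18, 19, 20, 21, 22, 23, 24, 25, 26, 27, 28, 29, 30, 31, 32, 33, 34, 35, 36, 37, 38, 39, 40, 41, 42, 43, 44, 45, 46}
Number of generators = φ(47) = 46

Generators of ℤ_47 = {1, 2, 3, 4, 5, 6, 7, 8, 9, 10, 11, 12, 13, 14, 15, 16, 17, 18, 19, 20, 21, 22, 23, 24, 25, 26, 27, 28, 29, 30, 31, 32, 33, 34, 35, 36, 37, 38, 39, 40, 41, 42, 43, 44, 45, 46}


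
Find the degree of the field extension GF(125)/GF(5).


GF(125) = GF(5^3), so the extension degree is 3

[GF(125)/GF(5)] = 3


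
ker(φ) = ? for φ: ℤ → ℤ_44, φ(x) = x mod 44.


Kernel = preimage of identity
ker(φ) = {x ∈ ℤ : x ≡ 0 (mod 44)} = 44ℤ = {0, ±44, ±88, ...}

ker(φ) = 44ℤ


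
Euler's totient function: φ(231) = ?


Factor n: 231 = 3 × 7 × 11
φ(n) = n · ∏(1 - 1/p) over distinct primes p | n
φ(231) = 231 · (1 - 1/3) · (1 - 1/7) · (1 - 1/11) = 120

φ(231) = 120


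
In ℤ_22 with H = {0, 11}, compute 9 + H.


9 + H = {9 + h (mod 22) : h ∈ H}
9+0=9, 9+11=20

9 + H = {9, 20}


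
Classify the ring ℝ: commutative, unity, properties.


ℝ is a field: commutative, has unity, every nonzero element is a unit (hence an integral domain)
Commutative: Yes
Integral domain: Yes
Has unity: Yes

ℝ: Commutative=Yes, Unity=Yes


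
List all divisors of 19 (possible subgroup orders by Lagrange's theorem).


Lagrange's theorem: |H| divides |G|
|G| = 19
Divisors of 19: 1, 19

Possible subgroup orders: {1, 19}


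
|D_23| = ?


|D_n| = 2n (n rotations and n reflections)
|D_23| = 2×23 = 46

|D_23| = 46


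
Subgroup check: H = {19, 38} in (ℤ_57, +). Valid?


Subgroup test for H = {19, 38} in (ℤ_57, +):
(1) 0 ∈ H? No
(2) Closure: for all a,b ∈ H, (a+b) mod 57 ∈ H? No  [counterexample: 19 + 38 = 0 ∉ H]
(3) Inverses: for all a ∈ H, -a mod 57 ∈ H? Yes

No, H is not a subgroup of ℤ_57


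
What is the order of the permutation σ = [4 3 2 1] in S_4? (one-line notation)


Cycle decomposition: (1 4) (2 3)
Cycle lengths: 2, 2
Order = lcm(2, 2) = 2

ord(σ) = 2


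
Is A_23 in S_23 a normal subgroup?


H = A_23 in S_23
A_23 has index 2 in S_23, and every subgroup of index 2 is normal

Yes, normal subgroup


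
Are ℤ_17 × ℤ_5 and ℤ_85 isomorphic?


Comparing ℤ_17 × ℤ_5 and ℤ_85:
gcd(17,5) = 1, so ℤ_17 × ℤ_5 ≅ ℤ_85 (CRT)

Yes, ℤ_17 × ℤ_5 ≅ ℤ_85


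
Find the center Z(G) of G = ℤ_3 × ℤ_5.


Z(G) = {g ∈ G | gx = xg for all x ∈ G}
Direct product of abelian groups is abelian, so Z(G) = G

Z(ℤ_3 × ℤ_5) = ℤ_3 × ℤ_5


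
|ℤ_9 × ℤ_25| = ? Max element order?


|ℤ_9 × ℤ_25| = 9 × 25 = 225
Max element order = lcm(9,25) = 225
Cyclic? Yes (gcd=1)

|ℤ_9×ℤ_25| = 225, max element order = 225


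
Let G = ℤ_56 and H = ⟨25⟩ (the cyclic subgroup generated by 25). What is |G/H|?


|⟨25⟩| = n / gcd(25, 56) = 56 / 1 = 56
H is normal (ℤ_56 is abelian).
|G/H| = |G| / |H| = 56 / 56 = 1

|G/H| = 1


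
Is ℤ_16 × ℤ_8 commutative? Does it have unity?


Direct product ring; commutative with unity (1,1); but (1,0)·(0,1) = (0,0) gives zero divisors, so not an integral domain
Commutative: Yes
Integral domain: No
Has unity: Yes

ℤ_16 × ℤ_8: Commutative=Yes, Unity=Yes


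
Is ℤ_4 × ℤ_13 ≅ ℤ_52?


Comparing ℤ_4 × ℤ_13 and ℤ_52:
gcd(4,13) = 1, so ℤ_4 × ℤ_13 ≅ ℤ_52 (CRT)

Yes, ℤ_4 × ℤ_13 ≅ ℤ_52


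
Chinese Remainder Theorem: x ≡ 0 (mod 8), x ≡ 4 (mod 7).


m₁ = 8, m₂ = 7, gcd = 1, so CRT applies. M = m₁·m₂ = 56
Let M₁ = M/m₁ = 7, M₂ = M/m₂ = 8
Find y₁ ≡ M₁⁻¹ (mod m₁): 7⁻¹ ≡ 7 (mod 8)
Find y₂ ≡ M₂⁻¹ (mod m₂): 8⁻¹ ≡ 1 (mod 7)
x = a₁·M₁·y₁ + a₂·M₂·y₂ = 0·7·7 + 4·8·1 = 32
Reduce mod 56: x ≡ 32
Check: 32 mod 8 = 0 ✓, 32 mod 7 = 4 ✓

x ≡ 32 (mod 56)


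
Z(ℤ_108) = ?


Z(G) = {g ∈ G | gx = xg for all x ∈ G}
ℤ_108 is abelian, so Z(G) = G

Z(ℤ_108) = ℤ_108


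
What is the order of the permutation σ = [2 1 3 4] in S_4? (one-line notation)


Cycle decomposition: (1 2)
Cycle lengths: 2
Order = lcm(2) = 2

ord(σ) = 2


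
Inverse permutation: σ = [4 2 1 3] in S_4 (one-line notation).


To find σ⁻¹, swap domain and range:
σ(1) = 4 → σ⁻¹(4) = 1
σ(2) = 2 → σ⁻¹(2) = 2
σ(3) = 1 → σ⁻¹(1) = 3
σ(4) = 3 → σ⁻¹(3) = 4

σ⁻¹ = [3 2 4 1]


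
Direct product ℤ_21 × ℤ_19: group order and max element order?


|ℤ_21 × ℤ_19| = 21 × 19 = 399
Max element order = lcm(21,19) = 399
Cyclic? Yes (gcd=1)

|ℤ_21×ℤ_19| = 399, max element order = 399


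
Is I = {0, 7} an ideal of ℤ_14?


Check ideal conditions for I = {0, 7} in ℤ_14:
(1) I is an additive subgroup? Yes
(2) For r ∈ ℤ_14 and a ∈ I: r·a ∈ I? Yes

Yes, I is an ideal of ℤ_14


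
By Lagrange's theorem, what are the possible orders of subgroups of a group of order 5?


Lagrange's theorem: |H| divides |G|
|G| = 5
Divisors of 5: 1, 5

Possible subgroup orders: {1, 5}


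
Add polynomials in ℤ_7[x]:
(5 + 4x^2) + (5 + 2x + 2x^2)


Add coefficients mod 7:
x^0: 5 + 5 = 3 (mod 7)
x^1: 0 + 2 = 2 (mod 7)
x^2: 4 + 2 = 6 (mod 7)
Result: 3 + 2x + 6x^2

f + g = 3 + 2x + 6x^2


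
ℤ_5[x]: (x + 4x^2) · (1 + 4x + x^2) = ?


Expand and collect like terms; reduce coefficients mod 5:
x^0: 0·1 = 0 ≡ 0 (mod 5)
x^1: 0·4 + 1·1 = 1 ≡ 1 (mod 5)
x^2: 0·1 + 1·4 + 4·1 = 8 ≡ 3 (mod 5)
x^3: 1·1 + 4·4 = 17 ≡ 2 (mod 5)
x^4: 4·1 = 4 ≡ 4 (mod 5)
Result: x + 3x^2 + 2x^3 + 4x^4

f · g = x + 3x^2 + 2x^3 + 4x^4


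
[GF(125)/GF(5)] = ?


GF(125) = GF(5^3), so the extension degree is 3

[GF(125)/GF(5)] = 3


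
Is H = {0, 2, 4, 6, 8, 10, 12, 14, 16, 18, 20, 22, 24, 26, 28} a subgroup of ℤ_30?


Subgroup test for H = {0, 2, 4, 6, 8, 10, 12, 14, 16, 18, 20, 22, 24, 26, 28} in (ℤ_30, +):
(1) 0 ∈ H? Yes
(2) Closure: for all a,b ∈ H, (a+b) mod 30 ∈ H? Yes
(3) Inverses: for all a ∈ H, -a mod 30 ∈ H? Yes

Yes, H is a subgroup of ℤ_30


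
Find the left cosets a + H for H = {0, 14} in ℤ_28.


H = {0, 14}, |H| = 2
Number of cosets = |G|/|H| = 28/2 = 14
0 + H = {0, 14}
1 + H = {1, 15}
2 + H = {2, 16}
3 + H = {3, 17}
4 + H = {4, 18}
5 + H = {5, 19}
6 + H = {6, 20}
7 + H = {7, 21}
8 + H = {8, 22}
9 + H = {9, 23}
10 + H = {10, 24}
11 + H = {11, 25}
12 + H = {12, 26}
13 + H = {13, 27}

Cosets: 0+H={0,14}; 1+H={1,15}; 2+H={2,16}; 3+H={3,17}; 4+H={4,18}; 5+H={5,19}; 6+H={6,20}; 7+H={7,21}; 8+H={8,22}; 9+H={9,23}; 10+H={10,24}; 11+H={11,25}; 12+H={12,26}; 13+H={13,27}


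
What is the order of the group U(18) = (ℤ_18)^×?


U(n) is the group of units mod n; |U(n)| = φ(n)
|U(18)| = φ(18) = 6

|U(18) = (ℤ_18)^×| = 6


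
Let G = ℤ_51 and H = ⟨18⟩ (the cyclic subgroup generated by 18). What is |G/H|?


|⟨18⟩| = n / gcd(18, 51) = 51 / 3 = 17
H is normal (ℤ_51 is abelian).
|G/H| = |G| / |H| = 51 / 17 = 3

|G/H| = 3


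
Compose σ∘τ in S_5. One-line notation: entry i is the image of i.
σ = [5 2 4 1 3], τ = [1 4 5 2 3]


σ∘τ: apply τ first, then σ
1 →τ 1 →σ 5
2 →τ 4 →σ 1
3 →τ 5 →σ 3
4 →τ 2 →σ 2
5 →τ 3 →σ 4

σ∘τ = [5 1 3 2 4]


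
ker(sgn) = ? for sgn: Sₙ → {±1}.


Kernel = preimage of identity
ker(sgn) = even permutations = Aₙ

ker(sgn) = Aₙ


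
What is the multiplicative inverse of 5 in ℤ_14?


Use the extended Euclidean algorithm to write 1 = 5·s + 14·t; then s mod 14 is the inverse.
Euclidean algorithm:
  5 = 0·14 + 5
  14 = 2·5 + 4
  5 = 1·4 + 1
  4 = 4·1 + 0
gcd(5,14) = 1
Back-substitution gives: 5·(3) + 14·(-1) = 1
So 5⁻¹ ≡ 3 ≡ 3 (mod 14)
Check: 5 × 3 = 15 ≡ 1 (mod 14) ✓

5⁻¹ ≡ 3 (mod 14)


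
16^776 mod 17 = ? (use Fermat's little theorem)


Fermat's little theorem: if p is prime and gcd(a,p)=1, then a^(p-1) ≡ 1 (mod p)
p = 17 is prime, gcd(16,17) = 1
Reduce exponent: 776 mod 16 = 8
So 16^776 ≡ 16^8 (mod 17)
16^8 mod 17 = 1

16^776 ≡ 1 (mod 17)


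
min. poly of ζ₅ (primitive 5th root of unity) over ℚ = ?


ζ₅ is a root of Φ₅(x) = x⁴ + x³ + x² + x + 1, irreducible over ℚ

Minimal polynomial: x⁴ + x³ + x² + x + 1


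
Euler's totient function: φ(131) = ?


Factor n: 131 = 131
φ(n) = n · ∏(1 - 1/p) over distinct primes p | n
φ(131) = 131 · (1 - 1/131) = 130

φ(131) = 130


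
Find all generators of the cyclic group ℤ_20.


g generates ℤ_n iff gcd(g,n) = 1
Prime factors of 20: 2, 5
Generators are g ∈ {1,...,19} not divisible by any of these primes.
Generators: {1, 3, 7, 9, 11, 13, 17, 19}
Number of generators = φ(20) = 8

Generators of ℤ_20 = {1, 3, 7, 9, 11, 13, 17, 19}


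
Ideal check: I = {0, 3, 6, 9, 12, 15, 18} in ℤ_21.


Check ideal conditions for I = {0, 3, 6, 9, 12, 15, 18} in ℤ_21:
(1) I is an additive subgroup? Yes
(2) For r ∈ ℤ_21 and a ∈ I: r·a ∈ I? Yes

Yes, I is an ideal of ℤ_21


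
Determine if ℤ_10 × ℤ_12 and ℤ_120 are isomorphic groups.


Comparing ℤ_10 × ℤ_12 and ℤ_120:
gcd(10,12) = 2 ≠ 1. Max element order in ℤ_10×ℤ_12 is lcm(10,12) = 60 < 120, so it has no element of order 120

No, ℤ_10 × ℤ_12 ≇ ℤ_120


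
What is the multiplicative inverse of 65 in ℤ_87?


Use the extended Euclidean algorithm to write 1 = 65·s + 87·t; then s mod 87 is the inverse.
Euclidean algorithm:
  65 = 0·87 + 65
  87 = 1·65 + 22
  65 = 2·22 + 21
  22 = 1·21 + 1
  21 = 21·1 + 0
gcd(65,87) = 1
Back-substitution gives: 65·(-4) + 87·(3) = 1
So 65⁻¹ ≡ -4 ≡ 83 (mod 87)
Check: 65 × 83 = 5395 ≡ 1 (mod 87) ✓

65⁻¹ ≡ 83 (mod 87)


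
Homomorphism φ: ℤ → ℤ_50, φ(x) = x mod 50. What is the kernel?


Kernel = preimage of identity
ker(φ) = {x ∈ ℤ : x ≡ 0 (mod 50)} = 50ℤ = {0, ±50, ±100, ...}

ker(φ) = 50ℤ


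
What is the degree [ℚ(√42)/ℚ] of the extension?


√42 has minimal polynomial x² - 42 (irreducible over ℚ since 42 is squarefree)

[ℚ(√42)/ℚ] = 2


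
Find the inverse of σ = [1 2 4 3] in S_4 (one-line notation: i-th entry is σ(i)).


To find σ⁻¹, swap domain and range:
σ(1) = 1 → σ⁻¹(1) = 1
σ(2) = 2 → σ⁻¹(2) = 2
σ(3) = 4 → σ⁻¹(4) = 3
σ(4) = 3 → σ⁻¹(3) = 4

σ⁻¹ = [1 2 4 3]


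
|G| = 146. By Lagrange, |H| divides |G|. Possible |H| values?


Lagrange's theorem: |H| divides |G|
|G| = 146
Divisors of 146: 1, 2, 73, 146

Possible subgroup orders: {1, 2, 73, 146}


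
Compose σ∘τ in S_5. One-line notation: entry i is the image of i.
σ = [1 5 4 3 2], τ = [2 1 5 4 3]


σ∘τ: apply τ first, then σ
1 →τ 2 →σ 5
2 →τ 1 →σ 1
3 →τ 5 →σ 2
4 →τ 4 →σ 3
5 →τ 3 →σ 4

σ∘τ = [5 1 2 3 4]


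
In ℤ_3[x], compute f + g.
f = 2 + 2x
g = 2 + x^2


Add coefficients mod 3:
x^0: 2 + 2 = 1 (mod 3)
x^1: 2 + 0 = 2 (mod 3)
x^2: 0 + 1 = 1 (mod 3)
Result: 1 + 2x + x^2

f + g = 1 + 2x + x^2


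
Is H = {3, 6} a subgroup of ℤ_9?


Subgroup test for H = {3, 6} in (ℤ_9, +):
(1) 0 ∈ H? No
(2) Closure: for all a,b ∈ H, (a+b) mod 9 ∈ H? No  [counterexample: 3 + 6 = 0 ∉ H]
(3) Inverses: for all a ∈ H, -a mod 9 ∈ H? Yes

No, H is not a subgroup of ℤ_9


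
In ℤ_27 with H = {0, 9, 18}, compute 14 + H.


14 + H = {14 + h (mod 27) : h ∈ H}
14+0=14, 14+9=23, 14+18=5
14 + H = {5, 14, 23} = 5 + H

14 + H = {5, 14, 23}


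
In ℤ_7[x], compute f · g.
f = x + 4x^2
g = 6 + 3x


Expand and collect like terms; reduce coefficients mod 7:
x^0: 0·6 = 0 ≡ 0 (mod 7)
x^1: 0·3 + 1·6 = 6 ≡ 6 (mod 7)
x^2: 1·3 + 4·6 = 27 ≡ 6 (mod 7)
x^3: 4·3 = 12 ≡ 5 (mod 7)
Result: 6x + 6x^2 + 5x^3

f · g = 6x + 6x^2 + 5x^3


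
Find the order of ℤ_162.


ℤ_n has n elements.

|ℤ_162| = 162


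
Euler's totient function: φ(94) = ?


Factor n: 94 = 2 × 47
φ(n) = n · ∏(1 - 1/p) over distinct primes p | n
φ(94) = 94 · (1 - 1/2) · (1 - 1/47) = 46

φ(94) = 46


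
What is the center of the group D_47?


Z(G) = {g ∈ G | gx = xg for all x ∈ G}
For odd n, Z(D_n) = {e}: no nontrivial rotation commutes with all reflections

Z(D_47) = {e}


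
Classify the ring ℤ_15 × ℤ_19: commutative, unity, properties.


Direct product ring; commutative with unity (1,1); but (1,0)·(0,1) = (0,0) gives zero divisors, so not an integral domain
Commutative: Yes
Integral domain: No
Has unity: Yes

ℤ_15 × ℤ_19: Commutative=Yes, Unity=Yes


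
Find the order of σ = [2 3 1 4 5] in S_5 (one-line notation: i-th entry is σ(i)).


Cycle decomposition: (1 2 3)
Cycle lengths: 3
Order = lcm(3) = 3

ord(σ) = 3


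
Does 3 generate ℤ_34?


g generates ℤ_n iff gcd(g, n) = 1
gcd(3, 34) = 1
Since gcd = 1, 3 is a generator.

Yes, 3 generates ℤ_34


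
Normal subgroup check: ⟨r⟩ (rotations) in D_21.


H = ⟨r⟩ (rotations) in D_21
The rotation subgroup ⟨r⟩ has index 2 in D_21, so it is normal

Yes, normal subgroup


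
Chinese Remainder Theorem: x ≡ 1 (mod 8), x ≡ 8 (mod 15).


m₁ = 8, m₂ = 15, gcd = 1, so CRT applies. M = m₁·m₂ = 120
Let M₁ = M/m₁ = 15, M₂ = M/m₂ = 8
Find y₁ ≡ M₁⁻¹ (mod m₁): 15⁻¹ ≡ 7 (mod 8)
Find y₂ ≡ M₂⁻¹ (mod m₂): 8⁻¹ ≡ 2 (mod 15)
x = a₁·M₁·y₁ + a₂·M₂·y₂ = 1·15·7 + 8·8·2 = 233
Reduce mod 120: x ≡ 113
Check: 113 mod 8 = 1 ✓, 113 mod 15 = 8 ✓

x ≡ 113 (mod 120)


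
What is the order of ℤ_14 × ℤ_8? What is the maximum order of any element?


|ℤ_14 × ℤ_8| = 14 × 8 = 112
Max element order = lcm(14,8) = 56
Cyclic? No (gcd=2)

|ℤ_14×ℤ_8| = 112, max element order = 56


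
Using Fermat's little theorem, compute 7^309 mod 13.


Fermat's little theorem: if p is prime and gcd(a,p)=1, then a^(p-1) ≡ 1 (mod p)
p = 13 is prime, gcd(7,13) = 1
Reduce exponent: 309 mod 12 = 9
So 7^309 ≡ 7^9 (mod 13)
7^9 mod 13 = 8

7^309 ≡ 8 (mod 13)


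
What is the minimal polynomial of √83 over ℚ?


√83 satisfies x² - 83 = 0, irreducible over ℚ since 83 is squarefree

Minimal polynomial: x² - 83


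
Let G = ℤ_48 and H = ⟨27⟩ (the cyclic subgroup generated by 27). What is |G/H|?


|⟨27⟩| = n / gcd(27, 48) = 48 / 3 = 16
H is normal (ℤ_48 is abelian).
|G/H| = |G| / |H| = 48 / 16 = 3

|G/H| = 3


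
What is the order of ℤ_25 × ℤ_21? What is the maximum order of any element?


|ℤ_25 × ℤ_21| = 25 × 21 = 525
Max element order = lcm(25,21) = 525
Cyclic? Yes (gcd=1)

|ℤ_25×ℤ_21| = 525, max element order = 525


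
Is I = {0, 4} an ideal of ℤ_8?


Check ideal conditions for I = {0, 4} in ℤ_8:
(1) I is an additive subgroup? Yes
(2) For r ∈ ℤ_8 and a ∈ I: r·a ∈ I? Yes

Yes, I is an ideal of ℤ_8


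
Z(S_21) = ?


Z(G) = {g ∈ G | gx = xg for all x ∈ G}
S_n is non-abelian for n ≥ 3; Z(S_21) is trivial

Z(S_21) = {e}


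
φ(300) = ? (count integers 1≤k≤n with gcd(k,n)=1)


Factor n: 300 = 2^2 × 3 × 5^2
φ(n) = n · ∏(1 - 1/p) over distinct primes p | n
φ(300) = 300 · (1 - 1/2) · (1 - 1/3) · (1 - 1/5) = 80

φ(300) = 80


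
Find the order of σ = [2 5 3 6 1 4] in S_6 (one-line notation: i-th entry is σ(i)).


Cycle decomposition: (1 2 5) (4 6)
Cycle lengths: 3, 2
Order = lcm(3, 2) = 6

ord(σ) = 6


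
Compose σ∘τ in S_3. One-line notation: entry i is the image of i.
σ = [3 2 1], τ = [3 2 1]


σ∘τ: apply τ first, then σ
1 →τ 3 →σ 1
2 →τ 2 →σ 2
3 →τ 1 →σ 3

σ∘τ = [1 2 3]


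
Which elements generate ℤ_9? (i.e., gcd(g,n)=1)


g generates ℤ_n iff gcd(g,n) = 1
Checking each g ∈ {1,...,8}:
gcd(1,9) = 1
gcd(2,9) = 1
gcd(3,9) = 3
gcd(4,9) = 1
gcd(5,9) = 1
gcd(6,9) = 3
gcd(7,9) = 1
gcd(8,9) = 1
Generators: {1, 2, 4, 5, 7, 8}
Number of generators = φ(9) = 6

Generators of ℤ_9 = {1, 2, 4, 5, 7, 8}


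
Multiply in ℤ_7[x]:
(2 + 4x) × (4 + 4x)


Expand and collect like terms; reduce coefficients mod 7:
x^0: 2·4 = 8 ≡ 1 (mod 7)
x^1: 2·4 + 4·4 = 24 ≡ 3 (mod 7)
x^2: 4·4 = 16 ≡ 2 (mod 7)
Result: 1 + 3x + 2x^2

f · g = 1 + 3x + 2x^2


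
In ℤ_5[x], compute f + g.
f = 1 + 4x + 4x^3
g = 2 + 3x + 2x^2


Add coefficients mod 5:
x^0: 1 + 2 = 3 (mod 5)
x^1: 4 + 3 = 2 (mod 5)
x^2: 0 + 2 = 2 (mod 5)
x^3: 4 + 0 = 4 (mod 5)
Result: 3 + 2x + 2x^2 + 4x^3

f + g = 3 + 2x + 2x^2 + 4x^3


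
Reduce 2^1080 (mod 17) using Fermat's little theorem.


Fermat's little theorem: if p is prime and gcd(a,p)=1, then a^(p-1) ≡ 1 (mod p)
p = 17 is prime, gcd(2,17) = 1
Reduce exponent: 1080 mod 16 = 8
So 2^1080 ≡ 2^8 (mod 17)
2^8 mod 17 = 1

2^1080 ≡ 1 (mod 17)


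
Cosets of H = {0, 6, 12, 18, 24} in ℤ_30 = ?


H = {0, 6, 12, 18, 24}, |H| = 5
Number of cosets = |G|/|H| = 30/5 = 6
0 + H = {0, 6, 12, 18, 24}
1 + H = {1, 7, 13, 19, 25}
2 + H = {2, 8, 14, 20, 26}
3 + H = {3, 9, 15, 21, 27}
4 + H = {4, 10, 16, 22, 28}
5 + H = {5, 11, 17, 23, 29}

Cosets: 0+H={0,6,12,18,24}; 1+H={1,7,13,19,25}; 2+H={2,8,14,20,26}; 3+H={3,9,15,21,27}; 4+H={4,10,16,22,28}; 5+H={5,11,17,23,29}


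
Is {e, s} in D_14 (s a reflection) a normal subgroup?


H = {e, s} in D_14 (s a reflection)
r·s·r⁻¹ = sr⁻² ≠ s for n ≥ 3, so {e, s} is not closed under conjugation

No, not a normal subgroup


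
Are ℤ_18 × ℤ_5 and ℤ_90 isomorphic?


Comparing ℤ_18 × ℤ_5 and ℤ_90:
gcd(18,5) = 1, so ℤ_18 × ℤ_5 ≅ ℤ_90 (CRT)

Yes, ℤ_18 × ℤ_5 ≅ ℤ_90


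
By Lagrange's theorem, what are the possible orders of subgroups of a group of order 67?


Lagrange's theorem: |H| divides |G|
|G| = 67
Divisors of 67: 1, 67

Possible subgroup orders: {1, 67}


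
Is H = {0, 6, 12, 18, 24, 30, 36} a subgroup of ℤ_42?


Subgroup test for H = {0, 6, 12, 18, 24, 30, 36} in (ℤ_42, +):
(1) 0 ∈ H? Yes
(2) Closure: for all a,b ∈ H, (a+b) mod 42 ∈ H? Yes
(3) Inverses: for all a ∈ H, -a mod 42 ∈ H? Yes

Yes, H is a subgroup of ℤ_42


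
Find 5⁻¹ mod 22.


Use the extended Euclidean algorithm to write 1 = 5·s + 22·t; then s mod 22 is the inverse.
Euclidean algorithm:
  5 = 0·22 + 5
  22 = 4·5 + 2
  5 = 2·2 + 1
  2 = 2·1 + 0
gcd(5,22) = 1
Back-substitution gives: 5·(9) + 22·(-2) = 1
So 5⁻¹ ≡ 9 ≡ 9 (mod 22)
Check: 5 × 9 = 45 ≡ 1 (mod 22) ✓

5⁻¹ ≡ 9 (mod 22)


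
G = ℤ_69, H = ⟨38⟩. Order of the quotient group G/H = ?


|⟨38⟩| = n / gcd(38, 69) = 69 / 1 = 69
H is normal (ℤ_69 is abelian).
|G/H| = |G| / |H| = 69 / 69 = 1

|G/H| = 1


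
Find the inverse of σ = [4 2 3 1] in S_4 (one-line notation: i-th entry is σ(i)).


To find σ⁻¹, swap domain and range:
σ(1) = 4 → σ⁻¹(4) = 1
σ(2) = 2 → σ⁻¹(2) = 2
σ(3) = 3 → σ⁻¹(3) = 3
σ(4) = 1 → σ⁻¹(1) = 4

σ⁻¹ = [4 2 3 1]


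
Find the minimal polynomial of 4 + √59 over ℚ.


Let α = 4 + √59. Then α - 4 = √59, so (α - 4)² = 59, giving α² - 8α - 43 = 0. Degree 2 and α ∉ ℚ, so this is the minimal polynomial.

Minimal polynomial: x² - 8x - 43


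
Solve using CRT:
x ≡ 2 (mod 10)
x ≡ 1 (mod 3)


m₁ = 10, m₂ = 3, gcd = 1, so CRT applies. M = m₁·m₂ = 30
Let M₁ = M/m₁ = 3, M₂ = M/m₂ = 10
Find y₁ ≡ M₁⁻¹ (mod m₁): 3⁻¹ ≡ 7 (mod 10)
Find y₂ ≡ M₂⁻¹ (mod m₂): 10⁻¹ ≡ 1 (mod 3)
x = a₁·M₁·y₁ + a₂·M₂·y₂ = 2·3·7 + 1·10·1 = 52
Reduce mod 30: x ≡ 22
Check: 22 mod 10 = 2 ✓, 22 mod 3 = 1 ✓

x ≡ 22 (mod 30)


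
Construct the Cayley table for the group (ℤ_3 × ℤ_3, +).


Elements: {(0,0), (0,1), (0,2), (1,0), (1,1), (1,2), (2,0), (2,1), (2,2)}
Operation: componentwise addition mod (3, 3)
Entry (a, b) = ((a₁+b₁) mod 3, (a₂+b₂) mod 3)

Cayley table:
      | (0,0) | (0,1) | (0,2) | (1,0) | (1,1) | (1,2) | (2,0) | (2,1) | (2,2)
(0,0) | (0,0) | (0,1) | (0,2) | (1,0) | (1,1) | (1,2) | (2,0) | (2,1) | (2,2)
(0,1) | (0,1) | (0,2) | (0,0) | (1,1) | (1,2) | (1,0) | (2,1) | (2,2) | (2,0)
(0,2) | (0,2) | (0,0) | (0,1) | (1,2) | (1,0) | (1,1) | (2,2) | (2,0) | (2,1)
(1,0) | (1,0) | (1,1) | (1,2) | (2,0) | (2,1) | (2,2) | (0,0) | (0,1) | (0,2)
(1,1) | (1,1) | (1,2) | (1,0) | (2,1) | (2,2) | (2,0) | (0,1) | (0,2) | (0,0)
(1,2) | (1,2) | (1,0) | (1,1) | (2,2) | (2,0) | (2,1) | (0,2) | (0,0) | (0,1)
(2,0) | (2,0) | (2,1) | (2,2) | (0,0) | (0,1) | (0,2) | (1,0) | (1,1) | (1,2)
(2,1) | (2,1) | (2,2) | (2,0) | (0,1) | (0,2) | (0,0) | (1,1) | (1,2) | (1,0)
(2,2) | (2,2) | (2,0) | (2,1) | (0,2) | (0,0) | (0,1) | (1,2) | (1,0) | (1,1)


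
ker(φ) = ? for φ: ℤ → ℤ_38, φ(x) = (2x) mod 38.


Kernel = preimage of identity
ker(φ) = {x ∈ ℤ : 2x ≡ 0 (mod 38)}. gcd(2,38) = 2, so 2x ≡ 0 (mod 38) ⟺ x ≡ 0 (mod 38/2 = 19). Hence ker(φ) = 19ℤ

ker(φ) = 19ℤ


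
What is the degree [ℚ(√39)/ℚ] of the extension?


√39 has minimal polynomial x² - 39 (irreducible over ℚ since 39 is squarefree)

[ℚ(√39)/ℚ] = 2


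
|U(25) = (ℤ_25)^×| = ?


U(n) is the group of units mod n; |U(n)| = φ(n)
|U(25)| = φ(25) = 20

|U(25) = (ℤ_25)^×| = 20


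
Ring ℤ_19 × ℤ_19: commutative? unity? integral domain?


Direct product ring; commutative with unity (1,1); but (1,0)·(0,1) = (0,0) gives zero divisors, so not an integral domain
Commutative: Yes
Integral domain: No
Has unity: Yes

ℤ_19 × ℤ_19: Commutative=Yes, Unity=Yes


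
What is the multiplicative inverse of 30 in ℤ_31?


Use the extended Euclidean algorithm to write 1 = 30·s + 31·t; then s mod 31 is the inverse.
Euclidean algorithm:
  30 = 0·31 + 30
  31 = 1·30 + 1
  30 = 30·1 + 0
gcd(30,31) = 1
Back-substitution gives: 30·(-1) + 31·(1) = 1
So 30⁻¹ ≡ -1 ≡ 30 (mod 31)
Check: 30 × 30 = 900 ≡ 1 (mod 31) ✓

30⁻¹ ≡ 30 (mod 31)


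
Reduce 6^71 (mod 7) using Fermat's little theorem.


Fermat's little theorem: if p is prime and gcd(a,p)=1, then a^(p-1) ≡ 1 (mod p)
p = 7 is prime, gcd(6,7) = 1
Reduce exponent: 71 mod 6 = 5
So 6^71 ≡ 6^5 (mod 7)
6^5 mod 7 = 6

6^71 ≡ 6 (mod 7)


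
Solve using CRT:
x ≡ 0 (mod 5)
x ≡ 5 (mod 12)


m₁ = 5, m₂ = 12, gcd = 1, so CRT applies. M = m₁·m₂ = 60
Let M₁ = M/m₁ = 12, M₂ = M/m₂ = 5
Find y₁ ≡ M₁⁻¹ (mod m₁): 12⁻¹ ≡ 3 (mod 5)
Find y₂ ≡ M₂⁻¹ (mod m₂): 5⁻¹ ≡ 5 (mod 12)
x = a₁·M₁·y₁ + a₂·M₂·y₂ = 0·12·3 + 5·5·5 = 125
Reduce mod 60: x ≡ 5
Check: 5 mod 5 = 0 ✓, 5 mod 12 = 5 ✓

x ≡ 5 (mod 60)


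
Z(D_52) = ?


Z(G) = {g ∈ G | gx = xg for all x ∈ G}
For even n, Z(D_n) = {e, r^(n/2)}: the 180° rotation r^26 commutes with every reflection and rotation

Z(D_52) = {e, r^26}


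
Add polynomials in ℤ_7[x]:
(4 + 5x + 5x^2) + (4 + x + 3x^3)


Add coefficients mod 7:
x^0: 4 + 4 = 1 (mod 7)
x^1: 5 + 1 = 6 (mod 7)
x^2: 5 + 0 = 5 (mod 7)
x^3: 0 + 3 = 3 (mod 7)
Result: 1 + 6x + 5x^2 + 3x^3

f + g = 1 + 6x + 5x^2 + 3x^3


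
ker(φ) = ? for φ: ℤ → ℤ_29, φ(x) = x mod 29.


Kernel = preimage of identity
ker(φ) = {x ∈ ℤ : x ≡ 0 (mod 29)} = 29ℤ = {0, ±29, ±58, ...}

ker(φ) = 29ℤ


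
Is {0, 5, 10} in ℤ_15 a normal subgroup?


H = {0, 5, 10} in ℤ_15
ℤ_15 is abelian; every subgroup of an abelian group is normal

Yes, normal subgroup


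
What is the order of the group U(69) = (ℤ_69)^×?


U(n) is the group of units mod n; |U(n)| = φ(n)
|U(69)| = φ(69) = 44

|U(69) = (ℤ_69)^×| = 44


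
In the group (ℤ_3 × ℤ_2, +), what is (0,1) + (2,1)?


Operation: componentwise addition mod (3, 2)
(0,1) + (2,1) = ((a₁+b₁) mod 3, (a₂+b₂) mod 2) with a = (0,1), b = (2,1)

(0,1) + (2,1) = (2,0)


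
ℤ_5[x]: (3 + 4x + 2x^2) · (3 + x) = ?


Expand and collect like terms; reduce coefficients mod 5:
x^0: 3·3 = 9 ≡ 4 (mod 5)
x^1: 3·1 + 4·3 = 15 ≡ 0 (mod 5)
x^2: 4·1 + 2·3 = 10 ≡ 0 (mod 5)
x^3: 2·1 = 2 ≡ 2 (mod 5)
Result: 4 + 2x^3

f · g = 4 + 2x^3


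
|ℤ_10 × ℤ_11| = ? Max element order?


|ℤ_10 × ℤ_11| = 10 × 11 = 110
Max element order = lcm(10,11) = 110
Cyclic? Yes (gcd=1)

|ℤ_10×ℤ_11| = 110, max element order = 110


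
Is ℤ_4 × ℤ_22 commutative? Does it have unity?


Direct product ring; commutative with unity (1,1); but (1,0)·(0,1) = (0,0) gives zero divisors, so not an integral domain
Commutative: Yes
Integral domain: No
Has unity: Yes

ℤ_4 × ℤ_22: Commutative=Yes, Unity=Yes


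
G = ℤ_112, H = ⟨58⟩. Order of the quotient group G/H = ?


|⟨58⟩| = n / gcd(58, 112) = 112 / 2 = 56
H is normal (ℤ_112 is abelian).
|G/H| = |G| / |H| = 112 / 56 = 2

|G/H| = 2


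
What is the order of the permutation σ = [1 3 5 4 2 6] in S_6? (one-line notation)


Cycle decomposition: (2 3 5)
Cycle lengths: 3
Order = lcm(3) = 3

ord(σ) = 3


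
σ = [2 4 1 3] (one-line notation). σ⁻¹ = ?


To find σ⁻¹, swap domain and range:
σ(1) = 2 → σ⁻¹(2) = 1
σ(2) = 4 → σ⁻¹(4) = 2
σ(3) = 1 → σ⁻¹(1) = 3
σ(4) = 3 → σ⁻¹(3) = 4

σ⁻¹ = [3 1 4 2]


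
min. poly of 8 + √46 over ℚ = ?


Let α = 8 + √46. Then α - 8 = √46, so (α - 8)² = 46, giving α² - 16α + 18 = 0. Degree 2 and α ∉ ℚ, so this is the minimal polynomial.

Minimal polynomial: x² - 16x + 18


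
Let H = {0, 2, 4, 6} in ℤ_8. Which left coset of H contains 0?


0 + H = {0 + h (mod 8) : h ∈ H}
0+0=0, 0+2=2, 0+4=4, 0+6=6

0 + H = {0, 2, 4, 6}


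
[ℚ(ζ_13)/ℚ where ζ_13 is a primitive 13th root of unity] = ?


[ℚ(ζ_n):ℚ] = deg Φ_n(x) = φ(n). Here φ(13) = 12

[ℚ(ζ_13)/ℚ where ζ_13 is a primitive 13th root of unity] = 12


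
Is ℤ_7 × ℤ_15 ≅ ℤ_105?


Comparing ℤ_7 × ℤ_15 and ℤ_105:
gcd(7,15) = 1, so ℤ_7 × ℤ_15 ≅ ℤ_105 (CRT)

Yes, ℤ_7 × ℤ_15 ≅ ℤ_105


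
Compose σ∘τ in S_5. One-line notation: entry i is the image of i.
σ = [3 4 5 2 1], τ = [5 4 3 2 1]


σ∘τ: apply τ first, then σ
1 →τ 5 →σ 1
2 →τ 4 →σ 2
3 →τ 3 →σ 5
4 →τ 2 →σ 4
5 →τ 1 →σ 3

σ∘τ = [1 2 5 4 3]


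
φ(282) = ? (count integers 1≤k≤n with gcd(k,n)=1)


Factor n: 282 = 2 × 3 × 47
φ(n) = n · ∏(1 - 1/p) over distinct primes p | n
φ(282) = 282 · (1 - 1/2) · (1 - 1/3) · (1 - 1/47) = 92

φ(282) = 92


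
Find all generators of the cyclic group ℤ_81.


g generates ℤ_n iff gcd(g,n) = 1
Prime factors of 81: 3
Generators are g ∈ {1,...,80} not divisible by any of these primes.
Generators: {1, 2, 4, 5, 7, 8, 10, 11, 13, 14, 16, 17, 19, 20, 22, 23, 25, 26, 28, 29, 31, 32, 34, 35, 37, 38, 40, 41, 43, 44, 46, 47, 49, 50, 52, 53, 55, 56, 58, 59, 61, 62, 64, 65, 67, 68, 70, 71, 73, 74, 76, 77, 79, 80}
Number of generators = φ(81) = 54

Generators of ℤ_81 = {1, 2, 4, 5, 7, 8, 10, 11, 13, 14, 16, 17, 19, 20, 22, 23, 25, 26, 28, 29, 31, 32, 34, 35, 37, 38, 40, 41, 43, 44, 46, 47, 49, 50, 52, 53, 55, 56, 58, 59, 61, 62, 64, 65, 67, 68, 70, 71, 73, 74, 76, 77, 79, 80}


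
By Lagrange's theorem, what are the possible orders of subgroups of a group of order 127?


Lagrange's theorem: |H| divides |G|
|G| = 127
Divisors of 127: 1, 127

Possible subgroup orders: {1, 127}


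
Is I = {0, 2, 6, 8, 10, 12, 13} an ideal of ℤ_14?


Check ideal conditions for I = {0, 2, 6, 8, 10, 12, 13} in ℤ_14:
(1) I is an additive subgroup? No
(2) For r ∈ ℤ_14 and a ∈ I: r·a ∈ I? No  [counterexample: r=2, a=2, r·a mod 14 = 4 ∉ I]

No, I is not an ideal of ℤ_14


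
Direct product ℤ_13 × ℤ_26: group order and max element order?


|ℤ_13 × ℤ_26| = 13 × 26 = 338
Max element order = lcm(13,26) = 26
Cyclic? No (gcd=13)

|ℤ_13×ℤ_26| = 338, max element order = 26


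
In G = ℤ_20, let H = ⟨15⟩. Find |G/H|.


|⟨15⟩| = n / gcd(15, 20) = 20 / 5 = 4
H is normal (ℤ_20 is abelian).
|G/H| = |G| / |H| = 20 / 4 = 5

|G/H| = 5


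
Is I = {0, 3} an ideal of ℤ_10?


Check ideal conditions for I = {0, 3} in ℤ_10:
(1) I is an additive subgroup? No
(2) For r ∈ ℤ_10 and a ∈ I: r·a ∈ I? No  [counterexample: r=2, a=3, r·a mod 10 = 6 ∉ I]

No, I is not an ideal of ℤ_10


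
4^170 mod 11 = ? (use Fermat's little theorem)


Fermat's little theorem: if p is prime and gcd(a,p)=1, then a^(p-1) ≡ 1 (mod p)
p = 11 is prime, gcd(4,11) = 1
Reduce exponent: 170 mod 10 = 0
So 4^170 ≡ 4^0 (mod 11)
4^0 = 1

4^170 ≡ 1 (mod 11)


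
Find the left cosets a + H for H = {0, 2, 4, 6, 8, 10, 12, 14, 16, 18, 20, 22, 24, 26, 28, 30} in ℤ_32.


H = {0, 2, 4, 6, 8, 10, 12, 14, 16, 18, 20, 22, 24, 26, 28, 30}, |H| = 16
Number of cosets = |G|/|H| = 32/16 = 2
0 + H = {0, 2, 4, 6, 8, 10, 12, 14, 16, 18, 20, 22, 24, 26, 28, 30}
1 + H = {1, 3, 5, 7, 9, 11, 13, 15, 17, 19, 21, 23, 25, 27, 29, 31}

Cosets: 0+H={0,2,4,6,8,10,12,14,16,18,20,22,24,26,28,30}; 1+H={1,3,5,7,9,11,13,15,17,19,21,23,25,27,29,31}


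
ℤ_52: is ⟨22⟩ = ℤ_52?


g generates ℤ_n iff gcd(g, n) = 1
gcd(22, 52) = 2
Since gcd = 2 ≠ 1, ⟨22⟩ has order 26 < 52, so 22 is not a generator.

No, 22 does not generate ℤ_52


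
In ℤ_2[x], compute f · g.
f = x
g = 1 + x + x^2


Expand and collect like terms; reduce coefficients mod 2:
x^0: 0·1 = 0 ≡ 0 (mod 2)
x^1: 0·1 + 1·1 = 1 ≡ 1 (mod 2)
x^2: 0·1 + 1·1 = 1 ≡ 1 (mod 2)
x^3: 1·1 = 1 ≡ 1 (mod 2)
Result: x + x^2 + x^3

f · g = x + x^2 + x^3


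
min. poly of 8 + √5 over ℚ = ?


Let α = 8 + √5. Then α - 8 = √5, so (α - 8)² = 5, giving α² - 16α + 59 = 0. Degree 2 and α ∉ ℚ, so this is the minimal polynomial.

Minimal polynomial: x² - 16x + 59


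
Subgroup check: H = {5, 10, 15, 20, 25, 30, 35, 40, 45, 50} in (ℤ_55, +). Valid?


Subgroup test for H = {5, 10, 15, 20, 25, 30, 35, 40, 45, 50} in (ℤ_55, +):
(1) 0 ∈ H? No
(2) Closure: for all a,b ∈ H, (a+b) mod 55 ∈ H? No  [counterexample: 5 + 50 = 0 ∉ H]
(3) Inverses: for all a ∈ H, -a mod 55 ∈ H? Yes

No, H is not a subgroup of ℤ_55


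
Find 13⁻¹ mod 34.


Use the extended Euclidean algorithm to write 1 = 13·s + 34·t; then s mod 34 is the inverse.
Euclidean algorithm:
  13 = 0·34 + 13
  34 = 2·13 + 8
  13 = 1·8 + 5
  8 = 1·5 + 3
  5 = 1·3 + 2
  3 = 1·2 + 1
  2 = 2·1 + 0
gcd(13,34) = 1
Back-substitution gives: 13·(-13) + 34·(5) = 1
So 13⁻¹ ≡ -13 ≡ 21 (mod 34)
Check: 13 × 21 = 273 ≡ 1 (mod 34) ✓

13⁻¹ ≡ 21 (mod 34)


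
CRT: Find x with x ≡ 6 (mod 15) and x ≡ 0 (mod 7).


m₁ = 15, m₂ = 7, gcd = 1, so CRT applies. M = m₁·m₂ = 105
Let M₁ = M/m₁ = 7, M₂ = M/m₂ = 15
Find y₁ ≡ M₁⁻¹ (mod m₁): 7⁻¹ ≡ 13 (mod 15)
Find y₂ ≡ M₂⁻¹ (mod m₂): 15⁻¹ ≡ 1 (mod 7)
x = a₁·M₁·y₁ + a₂·M₂·y₂ = 6·7·13 + 0·15·1 = 546
Reduce mod 105: x ≡ 21
Check: 21 mod 15 = 6 ✓, 21 mod 7 = 0 ✓

x ≡ 21 (mod 105)


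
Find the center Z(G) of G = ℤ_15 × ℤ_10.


Z(G) = {g ∈ G | gx = xg for all x ∈ G}
Direct product of abelian groups is abelian, so Z(G) = G

Z(ℤ_15 × ℤ_10) = ℤ_15 × ℤ_10


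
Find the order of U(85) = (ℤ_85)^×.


U(n) is the group of units mod n; |U(n)| = φ(n)
|U(85)| = φ(85) = 64

|U(85) = (ℤ_85)^×| = 64


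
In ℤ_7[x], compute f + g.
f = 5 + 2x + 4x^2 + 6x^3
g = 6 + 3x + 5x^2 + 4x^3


Add coefficients mod 7:
x^0: 5 + 6 = 4 (mod 7)
x^1: 2 + 3 = 5 (mod 7)
x^2: 4 + 5 = 2 (mod 7)
x^3: 6 + 4 = 3 (mod 7)
Result: 4 + 5x + 2x^2 + 3x^3

f + g = 4 + 5x + 2x^2 + 3x^3


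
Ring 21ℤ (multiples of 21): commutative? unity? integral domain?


21ℤ is a commutative ring under +,× but has no multiplicative identity (1 ∉ 21ℤ); it has no zero divisors, but without unity it is not an integral domain
Commutative: Yes
Integral domain: No
Has unity: No

21ℤ (multiples of 21): Commutative=Yes, Unity=No


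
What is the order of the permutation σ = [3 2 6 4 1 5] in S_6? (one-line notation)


Cycle decomposition: (1 3 6 5)
Cycle lengths: 4
Order = lcm(4) = 4

ord(σ) = 4


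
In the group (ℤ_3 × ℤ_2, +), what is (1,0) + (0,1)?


Operation: componentwise addition mod (3, 2)
(1,0) + (0,1) = ((a₁+b₁) mod 3, (a₂+b₂) mod 2) with a = (1,0), b = (0,1)

(1,0) + (0,1) = (1,1)


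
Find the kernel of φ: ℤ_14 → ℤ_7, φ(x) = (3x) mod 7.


Kernel = preimage of identity
ker(φ) = {x ∈ ℤ_14 : 3x ≡ 0 (mod 7)}. Since 7 | 14, φ is well-defined. The kernel is the cyclic subgroup ⟨7⟩ of ℤ_14 (order 2), i.e. {0, 7}

ker(φ) = {0, 7}


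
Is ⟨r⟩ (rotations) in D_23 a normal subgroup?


H = ⟨r⟩ (rotations) in D_23
The rotation subgroup ⟨r⟩ has index 2 in D_23, so it is normal

Yes, normal subgroup


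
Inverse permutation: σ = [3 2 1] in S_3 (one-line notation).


To find σ⁻¹, swap domain and range:
σ(1) = 3 → σ⁻¹(3) = 1
σ(2) = 2 → σ⁻¹(2) = 2
σ(3) = 1 → σ⁻¹(1) = 3

σ⁻¹ = [3 2 1]


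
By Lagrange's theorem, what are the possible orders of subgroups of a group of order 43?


Lagrange's theorem: |H| divides |G|
|G| = 43
Divisors of 43: 1, 43

Possible subgroup orders: {1, 43}


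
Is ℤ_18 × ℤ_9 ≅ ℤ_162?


Comparing ℤ_18 × ℤ_9 and ℤ_162:
gcd(18,9) = 9 ≠ 1. Max element order in ℤ_18×ℤ_9 is lcm(18,9) = 18 < 162, so it has no element of order 162

No, ℤ_18 × ℤ_9 ≇ ℤ_162


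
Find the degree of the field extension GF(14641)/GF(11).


GF(14641) = GF(11^4), so the extension degree is 4

[GF(14641)/GF(11)] = 4


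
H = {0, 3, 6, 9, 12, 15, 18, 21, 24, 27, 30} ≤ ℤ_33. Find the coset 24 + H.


24 + H = {24 + h (mod 33) : h ∈ H}
24+0=24, 24+3=27, 24+6=30, 24+9=0, 24+12=3, 24+15=6, 24+18=9, 24+21=12, 24+24=15, 24+27=18, 24+30=21
24 + H = {0, 3, 6, 9, 12, 15, 18, 21, 24, 27, 30} = 0 + H

24 + H = {0, 3, 6, 9, 12, 15, 18, 21, 24, 27, 30}


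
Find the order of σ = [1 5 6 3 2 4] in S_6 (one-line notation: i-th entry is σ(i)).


Cycle decomposition: (2 5) (3 6 4)
Cycle lengths: 2, 3
Order = lcm(2, 3) = 6

ord(σ) = 6


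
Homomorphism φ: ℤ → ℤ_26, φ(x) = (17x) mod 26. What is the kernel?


Kernel = preimage of identity
ker(φ) = {x ∈ ℤ : 17x ≡ 0 (mod 26)}. gcd(17,26) = 1, so 17x ≡ 0 (mod 26) ⟺ x ≡ 0 (mod 26/1 = 26). Hence ker(φ) = 26ℤ

ker(φ) = 26ℤ


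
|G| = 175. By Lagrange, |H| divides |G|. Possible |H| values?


Lagrange's theorem: |H| divides |G|
|G| = 175
Divisors of 175: 1, 5, 7, 25, 35, 175

Possible subgroup orders: {1, 5, 7, 25, 35, 175}


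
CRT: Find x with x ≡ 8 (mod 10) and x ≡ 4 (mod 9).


m₁ = 10, m₂ = 9, gcd = 1, so CRT applies. M = m₁·m₂ = 90
Let M₁ = M/m₁ = 9, M₂ = M/m₂ = 10
Find y₁ ≡ M₁⁻¹ (mod m₁): 9⁻¹ ≡ 9 (mod 10)
Find y₂ ≡ M₂⁻¹ (mod m₂): 10⁻¹ ≡ 1 (mod 9)
x = a₁·M₁·y₁ + a₂·M₂·y₂ = 8·9·9 + 4·10·1 = 688
Reduce mod 90: x ≡ 58
Check: 58 mod 10 = 8 ✓, 58 mod 9 = 4 ✓

x ≡ 58 (mod 90)


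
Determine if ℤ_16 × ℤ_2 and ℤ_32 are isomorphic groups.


Comparing ℤ_16 × ℤ_2 and ℤ_32:
gcd(16,2) = 2 ≠ 1. Max element order in ℤ_16×ℤ_2 is lcm(16,2) = 16 < 32, so it has no element of order 32

No, ℤ_16 × ℤ_2 ≇ ℤ_32


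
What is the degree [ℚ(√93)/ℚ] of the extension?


√93 has minimal polynomial x² - 93 (irreducible over ℚ since 93 is squarefree)

[ℚ(√93)/ℚ] = 2


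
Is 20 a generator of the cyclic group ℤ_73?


g generates ℤ_n iff gcd(g, n) = 1
gcd(20, 73) = 1
Since gcd = 1, 20 is a generator.

Yes, 20 generates ℤ_73
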